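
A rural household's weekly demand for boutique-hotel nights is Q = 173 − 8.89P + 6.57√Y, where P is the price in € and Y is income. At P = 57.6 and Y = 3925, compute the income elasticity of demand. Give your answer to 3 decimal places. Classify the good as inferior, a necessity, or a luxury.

2.837 (luxury)

At P = 57.6, Y = 3925: Q = 72.545.
Holding P constant, ∂Q/∂Y = 6.57/(2√Y) = 0.0524343.
η_Y = (∂Q/∂Y)·(Y/Q) = 0.0524343 × (3925/72.545) = 2.837.
Since η > 1, this is a luxury.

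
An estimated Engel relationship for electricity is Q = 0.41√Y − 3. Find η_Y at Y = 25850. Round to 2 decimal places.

At Y = 25850: Q = 62.920.
dQ/dY = 0.41/(2√Y) = 0.00127504 at this income.
η = (dQ/dY)·(Y/Q) = 0.00127504 × (25850/62.920) = 0.52.

0.52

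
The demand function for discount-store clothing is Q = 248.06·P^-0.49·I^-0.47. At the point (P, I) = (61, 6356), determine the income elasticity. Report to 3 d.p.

-0.470

For a multiplicative demand Q = A·P^α·I^β, the income elasticity is β everywhere.
Here β = -0.47, so η = -0.470.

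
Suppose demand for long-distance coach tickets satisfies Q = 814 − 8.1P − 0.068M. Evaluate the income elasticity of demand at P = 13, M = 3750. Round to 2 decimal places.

At P = 13, M = 3750: Q = 453.700.
Holding P constant, ∂Q/∂M = −0.068.
η_M = (∂Q/∂M)·(M/Q) = -0.068 × (3750/453.700) = -0.56.

-0.56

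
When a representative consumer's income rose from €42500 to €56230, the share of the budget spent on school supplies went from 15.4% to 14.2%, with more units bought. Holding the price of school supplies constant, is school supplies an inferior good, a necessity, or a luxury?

Quantity rises but the budget share falls as income rises, so 0 < η < 1.

necessity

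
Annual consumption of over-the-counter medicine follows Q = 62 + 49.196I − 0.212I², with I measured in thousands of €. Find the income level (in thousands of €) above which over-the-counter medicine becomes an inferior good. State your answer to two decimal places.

dQ/dI = 49.196 − 0.424I.
The good is inferior where dQ/dI < 0. Setting dQ/dI = 0 gives I = 49.196 / 0.424 = 116.03.

116.03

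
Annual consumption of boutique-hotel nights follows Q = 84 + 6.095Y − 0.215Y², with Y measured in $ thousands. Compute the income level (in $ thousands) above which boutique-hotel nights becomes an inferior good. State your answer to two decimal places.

dQ/dY = 6.095 − 0.43Y.
The good is inferior where dQ/dY < 0. Setting dQ/dY = 0 gives Y = 6.095 / 0.43 = 14.17.

14.17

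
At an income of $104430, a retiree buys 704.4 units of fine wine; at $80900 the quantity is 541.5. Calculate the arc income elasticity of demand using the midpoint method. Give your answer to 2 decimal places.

ΔQ = 541.5 − 704.4 = -162.9; midpoint Q̄ = (704.4 + 541.5)/2 = 622.95.
ΔI = 80900 − 104430 = -23530; midpoint Ī = (104430 + 80900)/2 = 92665.
η = (ΔQ/Q̄) ÷ (ΔI/Ī) = (-162.9/622.95) ÷ (-23530/92665) = 1.03.

1.03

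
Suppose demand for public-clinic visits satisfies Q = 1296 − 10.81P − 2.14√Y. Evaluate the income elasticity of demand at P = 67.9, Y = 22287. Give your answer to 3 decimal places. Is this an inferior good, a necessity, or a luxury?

At P = 67.9, Y = 22287: Q = 242.524.
Holding P constant, ∂Q/∂Y = -2.14/(2√Y) = -0.00716734.
η_Y = (∂Q/∂Y)·(Y/Q) = -0.00716734 × (22287/242.524) = -0.659.
Since η < 0, this is an inferior good.

-0.659 (inferior good)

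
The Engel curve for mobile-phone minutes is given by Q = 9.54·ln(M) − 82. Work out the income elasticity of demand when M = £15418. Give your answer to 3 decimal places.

0.954

At M = 15418: Q = 9.997.
dQ/dM = 9.54/M = 0.000618757 at this income.
η = (dQ/dM)·(M/Q) = 0.000618757 × (15418/9.997) = 0.954.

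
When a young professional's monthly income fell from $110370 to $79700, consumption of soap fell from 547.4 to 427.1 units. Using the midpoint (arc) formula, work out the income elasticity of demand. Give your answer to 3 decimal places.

ΔQ = 427.1 − 547.4 = -120.3; midpoint Q̄ = (547.4 + 427.1)/2 = 487.25.
ΔI = 79700 − 110370 = -30670; midpoint Ī = (110370 + 79700)/2 = 95035.
η = (ΔQ/Q̄) ÷ (ΔI/Ī) = (-120.3/487.25) ÷ (-30670/95035) = 0.765.

0.765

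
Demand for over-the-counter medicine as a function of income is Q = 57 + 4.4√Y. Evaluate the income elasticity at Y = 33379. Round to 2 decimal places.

At Y = 33379: Q = 860.877.
dQ/dY = 4.4/(2√Y) = 0.0120417 at this income.
η = (dQ/dY)·(Y/Q) = 0.0120417 × (33379/860.877) = 0.47.

0.47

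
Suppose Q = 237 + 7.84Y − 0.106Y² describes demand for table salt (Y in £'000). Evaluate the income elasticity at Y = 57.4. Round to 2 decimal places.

-0.74

At Y = 57.4: Q = 337.7714.
dQ/dY = 7.84 − 0.212Y = -4.32880.
η = (dQ/dY)·(Y/Q) = -4.32880 × (57.4/337.7714) = -0.74.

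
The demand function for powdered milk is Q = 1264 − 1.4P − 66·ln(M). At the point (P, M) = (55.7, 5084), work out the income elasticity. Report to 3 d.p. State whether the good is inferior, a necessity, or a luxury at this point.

At P = 55.7, M = 5084: Q = 622.786.
Holding P constant, ∂Q/∂M = -66/M = -0.0129819.
η_M = (∂Q/∂M)·(M/Q) = -0.0129819 × (5084/622.786) = -0.106.
Since η < 0, this is an inferior good.

-0.106 (inferior good)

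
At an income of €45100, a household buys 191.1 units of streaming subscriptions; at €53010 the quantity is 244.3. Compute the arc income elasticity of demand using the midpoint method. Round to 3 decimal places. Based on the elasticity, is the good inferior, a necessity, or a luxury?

1.516 (luxury)

ΔQ = 244.3 − 191.1 = 53.2; midpoint Q̄ = (191.1 + 244.3)/2 = 217.7.
ΔI = 53010 − 45100 = 7910; midpoint Ī = (45100 + 53010)/2 = 49055.
η = (ΔQ/Q̄) ÷ (ΔI/Ī) = (53.2/217.7) ÷ (7910/49055) = 1.516.
η > 1 ⇒ luxury.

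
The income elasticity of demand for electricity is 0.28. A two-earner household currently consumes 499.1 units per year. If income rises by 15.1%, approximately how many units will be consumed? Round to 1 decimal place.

520.2

%ΔQ ≈ η × %ΔI = 0.28 × 15.1% = 4.228%.
New Q ≈ 499.1 × (1 + 0.04228) = 520.2.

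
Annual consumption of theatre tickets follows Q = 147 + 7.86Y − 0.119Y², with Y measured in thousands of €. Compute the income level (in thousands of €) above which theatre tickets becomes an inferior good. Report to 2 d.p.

33.03

dQ/dY = 7.86 − 0.238Y.
The good is inferior where dQ/dY < 0. Setting dQ/dY = 0 gives Y = 7.86 / 0.238 = 33.03.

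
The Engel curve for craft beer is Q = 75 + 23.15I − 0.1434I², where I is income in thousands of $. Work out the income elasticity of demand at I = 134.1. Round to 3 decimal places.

-3.418

At I = 134.1: Q = 600.6800.
dQ/dI = 23.15 − 0.2868I = -15.30988.
η = (dQ/dI)·(I/Q) = -15.30988 × (134.1/600.6800) = -3.418.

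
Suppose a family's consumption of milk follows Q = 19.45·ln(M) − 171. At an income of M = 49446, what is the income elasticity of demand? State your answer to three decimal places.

0.496

At M = 49446: Q = 39.228.
dQ/dM = 19.45/M = 0.000393358 at this income.
η = (dQ/dM)·(M/Q) = 0.000393358 × (49446/39.228) = 0.496.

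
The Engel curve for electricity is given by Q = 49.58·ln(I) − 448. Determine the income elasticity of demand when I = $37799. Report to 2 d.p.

At I = 37799: Q = 74.575.
dQ/dI = 49.58/I = 0.00131167 at this income.
η = (dQ/dI)·(I/Q) = 0.00131167 × (37799/74.575) = 0.66.

0.66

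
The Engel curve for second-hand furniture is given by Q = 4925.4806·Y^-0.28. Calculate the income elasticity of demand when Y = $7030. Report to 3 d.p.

-0.280

For Q = A·Y^β the income elasticity is constant and equal to β.
Here β = -0.28, so η = -0.280.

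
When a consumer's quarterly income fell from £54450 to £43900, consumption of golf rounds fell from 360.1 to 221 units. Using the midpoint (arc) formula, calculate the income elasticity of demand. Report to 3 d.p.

2.232

ΔQ = 221 − 360.1 = -139.1; midpoint Q̄ = (360.1 + 221)/2 = 290.55.
ΔI = 43900 − 54450 = -10550; midpoint Ī = (54450 + 43900)/2 = 49175.
η = (ΔQ/Q̄) ÷ (ΔI/Ī) = (-139.1/290.55) ÷ (-10550/49175) = 2.232.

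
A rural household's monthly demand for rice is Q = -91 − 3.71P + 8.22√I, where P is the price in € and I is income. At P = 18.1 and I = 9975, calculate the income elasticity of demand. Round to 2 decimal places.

At P = 18.1, I = 9975: Q = 662.821.
Holding P constant, ∂Q/∂I = 8.22/(2√I) = 0.0411515.
η_I = (∂Q/∂I)·(I/Q) = 0.0411515 × (9975/662.821) = 0.62.

0.62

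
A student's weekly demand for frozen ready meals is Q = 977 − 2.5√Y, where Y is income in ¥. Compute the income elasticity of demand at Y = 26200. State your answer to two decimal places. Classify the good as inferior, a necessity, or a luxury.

At Y = 26200: Q = 572.340.
dQ/dY = -2.5/(2√Y) = -0.00772253 at this income.
η = (dQ/dY)·(Y/Q) = -0.00772253 × (26200/572.340) = -0.35.
Since η < 0, the good is an inferior good.

-0.35 (inferior good)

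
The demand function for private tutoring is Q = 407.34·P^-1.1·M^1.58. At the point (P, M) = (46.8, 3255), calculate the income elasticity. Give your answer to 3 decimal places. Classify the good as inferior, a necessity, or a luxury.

1.580 (luxury)

For a multiplicative demand Q = A·P^α·M^β, the income elasticity is β everywhere.
Here β = 1.58, so η = 1.580.
Since η > 1, this is a luxury.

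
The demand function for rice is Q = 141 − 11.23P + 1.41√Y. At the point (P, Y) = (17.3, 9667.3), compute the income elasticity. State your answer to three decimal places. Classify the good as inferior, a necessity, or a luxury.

0.812 (necessity)

At P = 17.3, Y = 9667.3: Q = 85.356.
Holding P constant, ∂Q/∂Y = 1.41/(2√Y) = 0.00717029.
η_Y = (∂Q/∂Y)·(Y/Q) = 0.00717029 × (9667.3/85.356) = 0.812.
Since 0 < η < 1, this is a necessity.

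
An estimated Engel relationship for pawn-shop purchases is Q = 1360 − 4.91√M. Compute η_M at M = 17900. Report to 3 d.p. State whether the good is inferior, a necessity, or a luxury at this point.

At M = 17900: Q = 703.087.
dQ/dM = -4.91/(2√M) = -0.0183495 at this income.
η = (dQ/dM)·(M/Q) = -0.0183495 × (17900/703.087) = -0.467.
Since η < 0, the good is an inferior good.

-0.467 (inferior good)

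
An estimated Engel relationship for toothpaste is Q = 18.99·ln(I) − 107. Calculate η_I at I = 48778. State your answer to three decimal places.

At I = 48778: Q = 97.998.
dQ/dI = 18.99/I = 0.000389315 at this income.
η = (dQ/dI)·(I/Q) = 0.000389315 × (48778/97.998) = 0.194.

0.194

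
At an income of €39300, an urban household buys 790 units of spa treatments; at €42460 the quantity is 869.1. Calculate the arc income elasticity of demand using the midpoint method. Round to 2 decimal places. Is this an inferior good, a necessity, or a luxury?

ΔQ = 869.1 − 790 = 79.1; midpoint Q̄ = (790 + 869.1)/2 = 829.55.
ΔI = 42460 − 39300 = 3160; midpoint Ī = (39300 + 42460)/2 = 40880.
η = (ΔQ/Q̄) ÷ (ΔI/Ī) = (79.1/829.55) ÷ (3160/40880) = 1.23.
η > 1 ⇒ luxury.

1.23 (luxury)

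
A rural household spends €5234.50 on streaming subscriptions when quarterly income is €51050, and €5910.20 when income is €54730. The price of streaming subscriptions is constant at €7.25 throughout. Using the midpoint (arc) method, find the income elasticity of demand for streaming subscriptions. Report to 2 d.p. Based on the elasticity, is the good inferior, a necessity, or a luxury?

1.74 (luxury)

With a constant price, Q₁ = 5234.50/7.25 = 722.000 and Q₂ = 5910.20/7.25 = 815.200 (equivalently, work directly with expenditure since P cancels).
Midpoint %ΔQ = (5910.20 − 5234.50)/5572.35 = 0.12126; midpoint %ΔI = (54730 − 51050)/52890 = 0.06958.
η = 0.12126 / 0.06958 = 1.74.
η > 1 ⇒ luxury.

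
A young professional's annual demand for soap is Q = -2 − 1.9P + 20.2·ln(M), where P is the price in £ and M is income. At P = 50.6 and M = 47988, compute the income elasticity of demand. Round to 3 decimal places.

At P = 50.6, M = 47988: Q = 119.590.
Holding P constant, ∂Q/∂M = 20.2/M = 0.000420939.
η_M = (∂Q/∂M)·(M/Q) = 0.000420939 × (47988/119.590) = 0.169.

0.169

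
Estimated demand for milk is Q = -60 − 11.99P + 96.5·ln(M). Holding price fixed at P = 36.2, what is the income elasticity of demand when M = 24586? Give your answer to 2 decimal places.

0.20

At P = 36.2, M = 24586: Q = 481.570.
Holding P constant, ∂Q/∂M = 96.5/M = 0.003925.
η_M = (∂Q/∂M)·(M/Q) = 0.003925 × (24586/481.570) = 0.20.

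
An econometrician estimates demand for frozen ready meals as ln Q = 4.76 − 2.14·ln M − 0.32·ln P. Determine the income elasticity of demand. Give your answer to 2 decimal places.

-2.14

In a log-linear demand, the coefficient on ln M is the income elasticity.
So η = -2.14.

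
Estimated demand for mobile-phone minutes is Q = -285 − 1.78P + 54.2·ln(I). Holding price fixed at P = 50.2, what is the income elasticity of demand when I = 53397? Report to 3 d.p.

0.251

At P = 50.2, I = 53397: Q = 215.639.
Holding P constant, ∂Q/∂I = 54.2/I = 0.00101504.
η_I = (∂Q/∂I)·(I/Q) = 0.00101504 × (53397/215.639) = 0.251.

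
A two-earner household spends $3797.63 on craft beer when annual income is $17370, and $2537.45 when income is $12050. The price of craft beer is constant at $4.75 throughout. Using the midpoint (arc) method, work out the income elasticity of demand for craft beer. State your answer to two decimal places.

1.10

With a constant price, Q₁ = 3797.63/4.75 = 799.501 and Q₂ = 2537.45/4.75 = 534.200 (equivalently, work directly with expenditure since P cancels).
Midpoint %ΔQ = (2537.45 − 3797.63)/3167.54 = -0.39784; midpoint %ΔI = (12050 − 17370)/14710 = -0.36166.
η = -0.39784 / -0.36166 = 1.10.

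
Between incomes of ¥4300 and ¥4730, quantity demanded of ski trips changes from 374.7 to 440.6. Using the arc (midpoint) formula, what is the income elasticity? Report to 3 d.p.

ΔQ = 440.6 − 374.7 = 65.9; midpoint Q̄ = (374.7 + 440.6)/2 = 407.65.
ΔI = 4730 − 4300 = 430; midpoint Ī = (4300 + 4730)/2 = 4515.
η = (ΔQ/Q̄) ÷ (ΔI/Ī) = (65.9/407.65) ÷ (430/4515) = 1.697.

1.697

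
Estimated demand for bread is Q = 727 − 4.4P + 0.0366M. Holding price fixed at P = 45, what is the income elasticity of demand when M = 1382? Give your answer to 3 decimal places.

0.087

At P = 45, M = 1382: Q = 579.581.
Holding P constant, ∂Q/∂M = 0.0366.
η_M = (∂Q/∂M)·(M/Q) = 0.0366 × (1382/579.581) = 0.087.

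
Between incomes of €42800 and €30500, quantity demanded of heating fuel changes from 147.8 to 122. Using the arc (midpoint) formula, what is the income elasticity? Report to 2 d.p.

0.57

ΔQ = 122 − 147.8 = -25.8; midpoint Q̄ = (147.8 + 122)/2 = 134.9.
ΔI = 30500 − 42800 = -12300; midpoint Ī = (42800 + 30500)/2 = 36650.
η = (ΔQ/Q̄) ÷ (ΔI/Ī) = (-25.8/134.9) ÷ (-12300/36650) = 0.57.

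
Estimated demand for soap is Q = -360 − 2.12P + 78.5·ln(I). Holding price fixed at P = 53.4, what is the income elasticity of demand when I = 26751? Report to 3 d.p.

At P = 53.4, I = 26751: Q = 327.047.
Holding P constant, ∂Q/∂I = 78.5/I = 0.00293447.
η_I = (∂Q/∂I)·(I/Q) = 0.00293447 × (26751/327.047) = 0.240.

0.240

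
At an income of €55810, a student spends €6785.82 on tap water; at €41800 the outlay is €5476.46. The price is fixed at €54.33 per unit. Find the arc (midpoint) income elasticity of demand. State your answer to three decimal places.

With a constant price, Q₁ = 6785.82/54.33 = 124.900 and Q₂ = 5476.46/54.33 = 100.800 (equivalently, work directly with expenditure since P cancels).
Midpoint %ΔQ = (5476.46 − 6785.82)/6131.14 = -0.21356; midpoint %ΔI = (41800 − 55810)/48805 = -0.28706.
η = -0.21356 / -0.28706 = 0.744.

0.744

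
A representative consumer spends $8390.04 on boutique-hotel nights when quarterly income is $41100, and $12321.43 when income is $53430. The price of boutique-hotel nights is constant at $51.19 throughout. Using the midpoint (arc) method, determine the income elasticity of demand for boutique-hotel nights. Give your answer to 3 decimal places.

With a constant price, Q₁ = 8390.04/51.19 = 163.900 and Q₂ = 12321.43/51.19 = 240.700 (equivalently, work directly with expenditure since P cancels).
Midpoint %ΔQ = (12321.43 − 8390.04)/10355.74 = 0.37963; midpoint %ΔI = (53430 − 41100)/47265 = 0.26087.
η = 0.37963 / 0.26087 = 1.455.

1.455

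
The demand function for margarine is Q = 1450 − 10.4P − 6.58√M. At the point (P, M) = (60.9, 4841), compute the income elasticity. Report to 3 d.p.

-0.638

At P = 60.9, M = 4841: Q = 358.821.
Holding P constant, ∂Q/∂M = -6.58/(2√M) = -0.0472855.
η_M = (∂Q/∂M)·(M/Q) = -0.0472855 × (4841/358.821) = -0.638.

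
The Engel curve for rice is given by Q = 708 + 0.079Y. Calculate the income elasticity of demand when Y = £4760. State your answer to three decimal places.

0.347

At Y = 4760: Q = 1084.040.
dQ/dY = 0.079.
η = (dQ/dY)·(Y/Q) = 0.079 × (4760/1084.040) = 0.347.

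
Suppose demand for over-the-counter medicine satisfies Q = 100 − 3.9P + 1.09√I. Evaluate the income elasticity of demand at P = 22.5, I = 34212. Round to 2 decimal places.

0.47

At P = 22.5, I = 34212: Q = 213.862.
Holding P constant, ∂Q/∂I = 1.09/(2√I) = 0.00294651.
η_I = (∂Q/∂I)·(I/Q) = 0.00294651 × (34212/213.862) = 0.47.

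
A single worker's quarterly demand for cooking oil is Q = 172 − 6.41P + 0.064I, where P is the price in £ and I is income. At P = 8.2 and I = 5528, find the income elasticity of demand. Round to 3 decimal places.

0.748

At P = 8.2, I = 5528: Q = 473.230.
Holding P constant, ∂Q/∂I = 0.064.
η_I = (∂Q/∂I)·(I/Q) = 0.064 × (5528/473.230) = 0.748.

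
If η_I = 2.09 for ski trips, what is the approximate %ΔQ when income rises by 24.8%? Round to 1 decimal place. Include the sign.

51.8%

%ΔQ ≈ η × %ΔI = 2.09 × 24.8% = 51.8%.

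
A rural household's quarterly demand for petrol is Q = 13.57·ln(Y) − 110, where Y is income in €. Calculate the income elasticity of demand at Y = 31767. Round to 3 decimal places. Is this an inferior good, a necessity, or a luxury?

At Y = 31767: Q = 30.669.
dQ/dY = 13.57/Y = 0.000427173 at this income.
η = (dQ/dY)·(Y/Q) = 0.000427173 × (31767/30.669) = 0.442.
Since 0 < η < 1, the good is a necessity.

0.442 (necessity)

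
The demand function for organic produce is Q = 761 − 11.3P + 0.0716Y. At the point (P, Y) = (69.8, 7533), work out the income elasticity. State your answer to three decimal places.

At P = 69.8, Y = 7533: Q = 511.623.
Holding P constant, ∂Q/∂Y = 0.0716.
η_Y = (∂Q/∂Y)·(Y/Q) = 0.0716 × (7533/511.623) = 1.054.

1.054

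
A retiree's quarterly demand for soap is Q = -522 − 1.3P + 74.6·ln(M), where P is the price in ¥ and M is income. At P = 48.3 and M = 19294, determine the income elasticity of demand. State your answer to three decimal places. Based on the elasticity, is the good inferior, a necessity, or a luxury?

At P = 48.3, M = 19294: Q = 151.329.
Holding P constant, ∂Q/∂M = 74.6/M = 0.00386649.
η_M = (∂Q/∂M)·(M/Q) = 0.00386649 × (19294/151.329) = 0.493.
Since 0 < η < 1, this is a necessity.

0.493 (necessity)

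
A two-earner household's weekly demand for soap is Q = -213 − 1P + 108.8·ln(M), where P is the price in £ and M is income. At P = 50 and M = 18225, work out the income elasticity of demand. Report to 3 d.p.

0.135

At P = 50, M = 18225: Q = 804.388.
Holding P constant, ∂Q/∂M = 108.8/M = 0.00596982.
η_M = (∂Q/∂M)·(M/Q) = 0.00596982 × (18225/804.388) = 0.135.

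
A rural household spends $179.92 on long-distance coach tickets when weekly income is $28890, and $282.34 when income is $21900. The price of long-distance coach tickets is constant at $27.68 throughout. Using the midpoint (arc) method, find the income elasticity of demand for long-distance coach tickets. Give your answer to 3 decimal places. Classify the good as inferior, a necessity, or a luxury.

With a constant price, Q₁ = 179.92/27.68 = 6.500 and Q₂ = 282.34/27.68 = 10.200 (equivalently, work directly with expenditure since P cancels).
Midpoint %ΔQ = (282.34 − 179.92)/231.13 = 0.44313; midpoint %ΔI = (21900 − 28890)/25395 = -0.27525.
η = 0.44313 / -0.27525 = -1.610.
η < 0 ⇒ inferior good.

-1.610 (inferior good)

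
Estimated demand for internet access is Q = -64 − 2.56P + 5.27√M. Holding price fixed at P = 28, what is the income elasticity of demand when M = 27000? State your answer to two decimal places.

0.59

At P = 28, M = 27000: Q = 730.269.
Holding P constant, ∂Q/∂M = 5.27/(2√M) = 0.0160361.
η_M = (∂Q/∂M)·(M/Q) = 0.0160361 × (27000/730.269) = 0.59.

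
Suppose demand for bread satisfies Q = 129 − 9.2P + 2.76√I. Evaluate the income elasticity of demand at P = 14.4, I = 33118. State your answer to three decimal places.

At P = 14.4, I = 33118: Q = 498.795.
Holding P constant, ∂Q/∂I = 2.76/(2√I) = 0.0075831.
η_I = (∂Q/∂I)·(I/Q) = 0.0075831 × (33118/498.795) = 0.503.

0.503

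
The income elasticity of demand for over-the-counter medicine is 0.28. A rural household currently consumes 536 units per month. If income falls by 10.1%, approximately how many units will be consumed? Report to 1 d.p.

%ΔQ ≈ η × %ΔI = 0.28 × (-10.1%) = -2.828%.
New Q ≈ 536 × (1 − 0.02828) = 520.8.

520.8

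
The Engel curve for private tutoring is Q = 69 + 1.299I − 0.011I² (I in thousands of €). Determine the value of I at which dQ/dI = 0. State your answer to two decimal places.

dQ/dI = 1.299 − 0.022I.
The good is inferior where dQ/dI < 0. Setting dQ/dI = 0 gives I = 1.299 / 0.022 = 59.05.

59.05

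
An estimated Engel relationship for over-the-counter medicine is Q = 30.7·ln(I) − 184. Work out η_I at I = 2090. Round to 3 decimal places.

0.606

At I = 2090: Q = 50.699.
dQ/dI = 30.7/I = 0.014689 at this income.
η = (dQ/dI)·(I/Q) = 0.014689 × (2090/50.699) = 0.606.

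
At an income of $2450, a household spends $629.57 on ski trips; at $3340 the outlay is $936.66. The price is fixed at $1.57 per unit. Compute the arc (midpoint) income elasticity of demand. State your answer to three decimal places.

1.276

With a constant price, Q₁ = 629.57/1.57 = 401.000 and Q₂ = 936.66/1.57 = 596.599 (equivalently, work directly with expenditure since P cancels).
Midpoint %ΔQ = (936.66 − 629.57)/783.12 = 0.39214; midpoint %ΔI = (3340 − 2450)/2895 = 0.30743.
η = 0.39214 / 0.30743 = 1.276.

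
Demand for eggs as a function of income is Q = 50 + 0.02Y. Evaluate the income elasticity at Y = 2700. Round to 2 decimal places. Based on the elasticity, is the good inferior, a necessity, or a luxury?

At Y = 2700: Q = 104.000.
dQ/dY = 0.02.
η = (dQ/dY)·(Y/Q) = 0.02 × (2700/104.000) = 0.52.
Since 0 < η < 1, the good is a necessity.

0.52 (necessity)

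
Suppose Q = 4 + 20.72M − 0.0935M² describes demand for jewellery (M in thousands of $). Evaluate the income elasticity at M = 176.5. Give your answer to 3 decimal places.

-2.898

At M = 176.5: Q = 748.3446.
dQ/dM = 20.72 − 0.187M = -12.28550.
η = (dQ/dM)·(M/Q) = -12.28550 × (176.5/748.3446) = -2.898.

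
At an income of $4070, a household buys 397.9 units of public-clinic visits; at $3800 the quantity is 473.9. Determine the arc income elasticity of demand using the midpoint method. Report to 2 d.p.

-2.54

ΔQ = 473.9 − 397.9 = 76; midpoint Q̄ = (397.9 + 473.9)/2 = 435.9.
ΔI = 3800 − 4070 = -270; midpoint Ī = (4070 + 3800)/2 = 3935.
η = (ΔQ/Q̄) ÷ (ΔI/Ī) = (76/435.9) ÷ (-270/3935) = -2.54.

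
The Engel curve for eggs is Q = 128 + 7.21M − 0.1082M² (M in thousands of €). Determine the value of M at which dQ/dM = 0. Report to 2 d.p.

33.32

dQ/dM = 7.21 − 0.2164M.
The good is inferior where dQ/dM < 0. Setting dQ/dM = 0 gives M = 7.21 / 0.2164 = 33.32.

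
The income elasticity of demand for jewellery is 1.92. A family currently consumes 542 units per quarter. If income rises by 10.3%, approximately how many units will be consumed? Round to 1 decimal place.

649.2

%ΔQ ≈ η × %ΔI = 1.92 × 10.3% = 19.776%.
New Q ≈ 542 × (1 + 0.19776) = 649.2.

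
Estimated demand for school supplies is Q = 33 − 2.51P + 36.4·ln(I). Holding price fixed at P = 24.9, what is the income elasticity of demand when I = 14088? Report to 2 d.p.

0.11

At P = 24.9, I = 14088: Q = 318.233.
Holding P constant, ∂Q/∂I = 36.4/I = 0.00258376.
η_I = (∂Q/∂I)·(I/Q) = 0.00258376 × (14088/318.233) = 0.11.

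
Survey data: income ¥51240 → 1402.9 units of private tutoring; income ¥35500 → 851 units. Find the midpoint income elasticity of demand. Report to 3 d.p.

ΔQ = 851 − 1402.9 = -551.9; midpoint Q̄ = (1402.9 + 851)/2 = 1126.95.
ΔI = 35500 − 51240 = -15740; midpoint Ī = (51240 + 35500)/2 = 43370.
η = (ΔQ/Q̄) ÷ (ΔI/Ī) = (-551.9/1126.95) ÷ (-15740/43370) = 1.349.

1.349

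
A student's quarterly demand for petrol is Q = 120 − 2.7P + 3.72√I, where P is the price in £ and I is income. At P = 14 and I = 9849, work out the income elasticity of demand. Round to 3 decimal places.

At P = 14, I = 9849: Q = 451.381.
Holding P constant, ∂Q/∂I = 3.72/(2√I) = 0.018742.
η_I = (∂Q/∂I)·(I/Q) = 0.018742 × (9849/451.381) = 0.409.

0.409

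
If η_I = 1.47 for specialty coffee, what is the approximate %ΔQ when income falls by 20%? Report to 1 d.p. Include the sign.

%ΔQ ≈ η × %ΔI = 1.47 × (-20%) = -29.4%.

-29.4%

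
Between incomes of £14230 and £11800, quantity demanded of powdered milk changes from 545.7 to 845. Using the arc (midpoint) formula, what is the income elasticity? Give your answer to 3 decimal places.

ΔQ = 845 − 545.7 = 299.3; midpoint Q̄ = (545.7 + 845)/2 = 695.35.
ΔI = 11800 − 14230 = -2430; midpoint Ī = (14230 + 11800)/2 = 13015.
η = (ΔQ/Q̄) ÷ (ΔI/Ī) = (299.3/695.35) ÷ (-2430/13015) = -2.305.

-2.305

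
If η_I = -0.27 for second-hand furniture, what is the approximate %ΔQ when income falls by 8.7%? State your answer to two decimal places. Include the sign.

%ΔQ ≈ η × %ΔI = -0.27 × (-8.7%) = 2.35%.

2.35%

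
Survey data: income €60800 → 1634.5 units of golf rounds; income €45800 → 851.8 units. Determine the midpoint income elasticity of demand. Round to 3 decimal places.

2.237

ΔQ = 851.8 − 1634.5 = -782.7; midpoint Q̄ = (1634.5 + 851.8)/2 = 1243.15.
ΔI = 45800 − 60800 = -15000; midpoint Ī = (60800 + 45800)/2 = 53300.
η = (ΔQ/Q̄) ÷ (ΔI/Ī) = (-782.7/1243.15) ÷ (-15000/53300) = 2.237.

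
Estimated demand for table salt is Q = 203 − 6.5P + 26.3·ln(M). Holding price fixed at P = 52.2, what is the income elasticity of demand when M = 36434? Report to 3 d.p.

0.188

At P = 52.2, M = 36434: Q = 139.936.
Holding P constant, ∂Q/∂M = 26.3/M = 0.000721853.
η_M = (∂Q/∂M)·(M/Q) = 0.000721853 × (36434/139.936) = 0.188.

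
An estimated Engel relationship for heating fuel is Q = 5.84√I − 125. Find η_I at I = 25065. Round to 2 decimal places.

At I = 25065: Q = 799.585.
dQ/dI = 5.84/(2√I) = 0.0184437 at this income.
η = (dQ/dI)·(I/Q) = 0.0184437 × (25065/799.585) = 0.58.

0.58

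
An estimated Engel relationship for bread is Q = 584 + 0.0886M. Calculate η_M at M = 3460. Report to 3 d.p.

0.344

At M = 3460: Q = 890.556.
dQ/dM = 0.0886.
η = (dQ/dM)·(M/Q) = 0.0886 × (3460/890.556) = 0.344.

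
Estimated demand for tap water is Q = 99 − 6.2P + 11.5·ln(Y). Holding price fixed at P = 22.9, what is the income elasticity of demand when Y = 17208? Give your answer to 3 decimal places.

0.166

At P = 22.9, Y = 17208: Q = 69.181.
Holding P constant, ∂Q/∂Y = 11.5/Y = 0.000668294.
η_Y = (∂Q/∂Y)·(Y/Q) = 0.000668294 × (17208/69.181) = 0.166.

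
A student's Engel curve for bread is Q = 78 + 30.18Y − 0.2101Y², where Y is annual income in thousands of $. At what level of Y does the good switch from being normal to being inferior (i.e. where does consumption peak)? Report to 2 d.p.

dQ/dY = 30.18 − 0.4202Y.
The good is inferior where dQ/dY < 0. Setting dQ/dY = 0 gives Y = 30.18 / 0.4202 = 71.82.

71.82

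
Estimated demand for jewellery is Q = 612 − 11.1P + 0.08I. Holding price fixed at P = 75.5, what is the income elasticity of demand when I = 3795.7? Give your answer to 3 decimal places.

At P = 75.5, I = 3795.7: Q = 77.606.
Holding P constant, ∂Q/∂I = 0.08.
η_I = (∂Q/∂I)·(I/Q) = 0.08 × (3795.7/77.606) = 3.913.

3.913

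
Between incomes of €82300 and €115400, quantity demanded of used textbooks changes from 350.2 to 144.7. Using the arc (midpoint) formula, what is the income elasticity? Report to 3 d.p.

ΔQ = 144.7 − 350.2 = -205.5; midpoint Q̄ = (350.2 + 144.7)/2 = 247.45.
ΔI = 115400 − 82300 = 33100; midpoint Ī = (82300 + 115400)/2 = 98850.
η = (ΔQ/Q̄) ÷ (ΔI/Ī) = (-205.5/247.45) ÷ (33100/98850) = -2.480.

-2.480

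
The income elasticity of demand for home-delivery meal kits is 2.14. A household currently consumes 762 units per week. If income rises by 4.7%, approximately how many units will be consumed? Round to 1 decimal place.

%ΔQ ≈ η × %ΔI = 2.14 × 4.7% = 10.058%.
New Q ≈ 762 × (1 + 0.10058) = 838.6.

838.6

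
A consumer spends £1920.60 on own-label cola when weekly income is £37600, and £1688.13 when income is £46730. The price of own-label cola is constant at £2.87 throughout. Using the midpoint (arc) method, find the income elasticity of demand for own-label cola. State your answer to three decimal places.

-0.595

With a constant price, Q₁ = 1920.60/2.87 = 669.199 and Q₂ = 1688.13/2.87 = 588.199 (equivalently, work directly with expenditure since P cancels).
Midpoint %ΔQ = (1688.13 − 1920.60)/1804.37 = -0.12884; midpoint %ΔI = (46730 − 37600)/42165 = 0.21653.
η = -0.12884 / 0.21653 = -0.595.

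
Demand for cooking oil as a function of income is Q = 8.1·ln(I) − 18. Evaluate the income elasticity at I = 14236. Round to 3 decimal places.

0.136

At I = 14236: Q = 59.465.
dQ/dI = 8.1/I = 0.00056898 at this income.
η = (dQ/dI)·(I/Q) = 0.00056898 × (14236/59.465) = 0.136.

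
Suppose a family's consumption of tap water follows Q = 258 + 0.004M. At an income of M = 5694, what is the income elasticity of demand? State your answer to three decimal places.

0.081

At M = 5694: Q = 280.776.
dQ/dM = 0.004.
η = (dQ/dM)·(M/Q) = 0.004 × (5694/280.776) = 0.081.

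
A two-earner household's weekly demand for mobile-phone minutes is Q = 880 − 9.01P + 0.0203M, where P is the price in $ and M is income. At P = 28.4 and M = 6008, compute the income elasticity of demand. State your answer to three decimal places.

0.163

At P = 28.4, M = 6008: Q = 746.078.
Holding P constant, ∂Q/∂M = 0.0203.
η_M = (∂Q/∂M)·(M/Q) = 0.0203 × (6008/746.078) = 0.163.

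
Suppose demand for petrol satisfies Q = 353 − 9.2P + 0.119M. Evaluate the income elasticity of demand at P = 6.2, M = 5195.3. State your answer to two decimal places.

At P = 6.2, M = 5195.3: Q = 914.201.
Holding P constant, ∂Q/∂M = 0.119.
η_M = (∂Q/∂M)·(M/Q) = 0.119 × (5195.3/914.201) = 0.68.

0.68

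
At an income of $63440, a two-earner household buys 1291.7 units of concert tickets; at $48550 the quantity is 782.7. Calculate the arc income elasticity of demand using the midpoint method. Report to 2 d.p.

1.85

ΔQ = 782.7 − 1291.7 = -509; midpoint Q̄ = (1291.7 + 782.7)/2 = 1037.2.
ΔI = 48550 − 63440 = -14890; midpoint Ī = (63440 + 48550)/2 = 55995.
η = (ΔQ/Q̄) ÷ (ΔI/Ī) = (-509/1037.2) ÷ (-14890/55995) = 1.85.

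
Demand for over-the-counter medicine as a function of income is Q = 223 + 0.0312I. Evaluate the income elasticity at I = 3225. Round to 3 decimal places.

0.311

At I = 3225: Q = 323.620.
dQ/dI = 0.0312.
η = (dQ/dI)·(I/Q) = 0.0312 × (3225/323.620) = 0.311.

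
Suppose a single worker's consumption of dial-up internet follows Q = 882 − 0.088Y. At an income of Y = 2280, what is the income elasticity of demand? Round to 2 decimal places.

-0.29

At Y = 2280: Q = 681.360.
dQ/dY = −0.088.
η = (dQ/dY)·(Y/Q) = -0.088 × (2280/681.360) = -0.29.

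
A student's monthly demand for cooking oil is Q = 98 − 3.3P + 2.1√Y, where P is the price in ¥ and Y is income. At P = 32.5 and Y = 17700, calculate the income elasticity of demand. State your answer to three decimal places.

0.517

At P = 32.5, Y = 17700: Q = 270.137.
Holding P constant, ∂Q/∂Y = 2.1/(2√Y) = 0.00789228.
η_Y = (∂Q/∂Y)·(Y/Q) = 0.00789228 × (17700/270.137) = 0.517.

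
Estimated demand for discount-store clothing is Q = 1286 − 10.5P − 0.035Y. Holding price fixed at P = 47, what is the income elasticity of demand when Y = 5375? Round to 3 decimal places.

-0.311

At P = 47, Y = 5375: Q = 604.375.
Holding P constant, ∂Q/∂Y = −0.035.
η_Y = (∂Q/∂Y)·(Y/Q) = -0.035 × (5375/604.375) = -0.311.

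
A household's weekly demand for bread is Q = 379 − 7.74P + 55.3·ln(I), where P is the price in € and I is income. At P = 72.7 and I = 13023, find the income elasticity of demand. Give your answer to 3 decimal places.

0.163

At P = 72.7, I = 13023: Q = 340.240.
Holding P constant, ∂Q/∂I = 55.3/I = 0.00424633.
η_I = (∂Q/∂I)·(I/Q) = 0.00424633 × (13023/340.240) = 0.163.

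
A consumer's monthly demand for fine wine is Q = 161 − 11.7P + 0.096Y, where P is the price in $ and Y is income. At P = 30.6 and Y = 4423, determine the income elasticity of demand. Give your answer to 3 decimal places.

1.866

At P = 30.6, Y = 4423: Q = 227.588.
Holding P constant, ∂Q/∂Y = 0.096.
η_Y = (∂Q/∂Y)·(Y/Q) = 0.096 × (4423/227.588) = 1.866.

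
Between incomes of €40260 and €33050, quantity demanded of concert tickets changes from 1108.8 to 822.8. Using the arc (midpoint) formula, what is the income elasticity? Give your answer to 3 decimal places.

1.505

ΔQ = 822.8 − 1108.8 = -286; midpoint Q̄ = (1108.8 + 822.8)/2 = 965.8.
ΔI = 33050 − 40260 = -7210; midpoint Ī = (40260 + 33050)/2 = 36655.
η = (ΔQ/Q̄) ÷ (ΔI/Ī) = (-286/965.8) ÷ (-7210/36655) = 1.505.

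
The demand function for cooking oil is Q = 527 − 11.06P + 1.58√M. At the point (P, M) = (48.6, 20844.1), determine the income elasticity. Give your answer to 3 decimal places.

At P = 48.6, M = 20844.1: Q = 217.596.
Holding P constant, ∂Q/∂M = 1.58/(2√M) = 0.00547187.
η_M = (∂Q/∂M)·(M/Q) = 0.00547187 × (20844.1/217.596) = 0.524.

0.524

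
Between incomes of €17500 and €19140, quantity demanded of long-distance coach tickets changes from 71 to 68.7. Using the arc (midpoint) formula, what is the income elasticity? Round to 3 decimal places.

ΔQ = 68.7 − 71 = -2.3; midpoint Q̄ = (71 + 68.7)/2 = 69.85.
ΔI = 19140 − 17500 = 1640; midpoint Ī = (17500 + 19140)/2 = 18320.
η = (ΔQ/Q̄) ÷ (ΔI/Ī) = (-2.3/69.85) ÷ (1640/18320) = -0.368.

-0.368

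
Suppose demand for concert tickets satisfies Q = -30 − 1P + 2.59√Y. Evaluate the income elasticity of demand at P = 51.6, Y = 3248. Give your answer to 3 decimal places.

1.118

At P = 51.6, Y = 3248: Q = 66.007.
Holding P constant, ∂Q/∂Y = 2.59/(2√Y) = 0.0227228.
η_Y = (∂Q/∂Y)·(Y/Q) = 0.0227228 × (3248/66.007) = 1.118.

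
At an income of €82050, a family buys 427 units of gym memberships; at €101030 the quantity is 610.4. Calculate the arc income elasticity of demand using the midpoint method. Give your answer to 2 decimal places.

1.71

ΔQ = 610.4 − 427 = 183.4; midpoint Q̄ = (427 + 610.4)/2 = 518.7.
ΔI = 101030 − 82050 = 18980; midpoint Ī = (82050 + 101030)/2 = 91540.
η = (ΔQ/Q̄) ÷ (ΔI/Ī) = (183.4/518.7) ÷ (18980/91540) = 1.71.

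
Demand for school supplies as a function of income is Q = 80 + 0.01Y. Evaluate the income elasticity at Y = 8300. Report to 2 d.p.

0.51

At Y = 8300: Q = 163.000.
dQ/dY = 0.01.
η = (dQ/dY)·(Y/Q) = 0.01 × (8300/163.000) = 0.51.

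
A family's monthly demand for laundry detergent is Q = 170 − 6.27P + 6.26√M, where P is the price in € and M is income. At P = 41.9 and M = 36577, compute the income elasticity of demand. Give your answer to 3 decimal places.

0.542

At P = 41.9, M = 36577: Q = 1104.519.
Holding P constant, ∂Q/∂M = 6.26/(2√M) = 0.0163659.
η_M = (∂Q/∂M)·(M/Q) = 0.0163659 × (36577/1104.519) = 0.542.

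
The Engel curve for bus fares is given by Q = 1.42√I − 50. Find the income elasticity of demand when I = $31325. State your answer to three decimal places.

0.624

At I = 31325: Q = 201.324.
dQ/dI = 1.42/(2√I) = 0.00401156 at this income.
η = (dQ/dI)·(I/Q) = 0.00401156 × (31325/201.324) = 0.624.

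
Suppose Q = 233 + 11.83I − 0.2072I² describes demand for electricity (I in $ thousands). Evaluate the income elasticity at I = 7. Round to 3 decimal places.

At I = 7: Q = 305.6572.
dQ/dI = 11.83 − 0.4144I = 8.92920.
η = (dQ/dI)·(I/Q) = 8.92920 × (7/305.6572) = 0.204.

0.204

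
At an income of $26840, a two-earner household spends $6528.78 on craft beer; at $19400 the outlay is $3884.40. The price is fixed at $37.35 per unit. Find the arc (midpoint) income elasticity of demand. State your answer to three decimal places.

With a constant price, Q₁ = 6528.78/37.35 = 174.800 and Q₂ = 3884.40/37.35 = 104.000 (equivalently, work directly with expenditure since P cancels).
Midpoint %ΔQ = (3884.40 − 6528.78)/5206.59 = -0.50789; midpoint %ΔI = (19400 − 26840)/23120 = -0.32180.
η = -0.50789 / -0.32180 = 1.578.

1.578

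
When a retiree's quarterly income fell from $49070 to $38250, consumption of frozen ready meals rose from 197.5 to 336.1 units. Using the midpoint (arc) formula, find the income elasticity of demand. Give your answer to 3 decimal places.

-2.096

ΔQ = 336.1 − 197.5 = 138.6; midpoint Q̄ = (197.5 + 336.1)/2 = 266.8.
ΔI = 38250 − 49070 = -10820; midpoint Ī = (49070 + 38250)/2 = 43660.
η = (ΔQ/Q̄) ÷ (ΔI/Ī) = (138.6/266.8) ÷ (-10820/43660) = -2.096.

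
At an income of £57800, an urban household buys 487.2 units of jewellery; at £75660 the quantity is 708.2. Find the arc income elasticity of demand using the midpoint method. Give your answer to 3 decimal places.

ΔQ = 708.2 − 487.2 = 221; midpoint Q̄ = (487.2 + 708.2)/2 = 597.7.
ΔI = 75660 − 57800 = 17860; midpoint Ī = (57800 + 75660)/2 = 66730.
η = (ΔQ/Q̄) ÷ (ΔI/Ī) = (221/597.7) ÷ (17860/66730) = 1.381.

1.381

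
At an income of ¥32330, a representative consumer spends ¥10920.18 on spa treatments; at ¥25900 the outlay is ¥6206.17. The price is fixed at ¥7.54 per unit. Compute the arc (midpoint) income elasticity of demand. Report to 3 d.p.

With a constant price, Q₁ = 10920.18/7.54 = 1448.300 and Q₂ = 6206.17/7.54 = 823.099 (equivalently, work directly with expenditure since P cancels).
Midpoint %ΔQ = (6206.17 − 10920.18)/8563.17 = -0.55050; midpoint %ΔI = (25900 − 32330)/29115 = -0.22085.
η = -0.55050 / -0.22085 = 2.493.

2.493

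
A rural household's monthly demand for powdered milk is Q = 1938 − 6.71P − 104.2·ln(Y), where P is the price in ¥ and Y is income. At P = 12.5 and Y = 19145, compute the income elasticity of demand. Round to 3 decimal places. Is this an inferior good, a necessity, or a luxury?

At P = 12.5, Y = 19145: Q = 826.734.
Holding P constant, ∂Q/∂Y = -104.2/Y = -0.00544267.
η_Y = (∂Q/∂Y)·(Y/Q) = -0.00544267 × (19145/826.734) = -0.126.
Since η < 0, this is an inferior good.

-0.126 (inferior good)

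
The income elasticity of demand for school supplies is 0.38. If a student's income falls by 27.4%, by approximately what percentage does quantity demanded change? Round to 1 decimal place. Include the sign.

%ΔQ ≈ η × %ΔI = 0.38 × (-27.4%) = -10.4%.

-10.4%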